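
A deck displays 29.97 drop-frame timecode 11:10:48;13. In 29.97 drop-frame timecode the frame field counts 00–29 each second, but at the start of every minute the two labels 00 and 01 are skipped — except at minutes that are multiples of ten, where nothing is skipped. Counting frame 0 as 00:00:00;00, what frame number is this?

As if non-drop at 30 labels/s: (11 × 3600 + 10 × 60 + 48) × 30 + 13 = 1207453.
Minute boundaries passed: 670; those not divisible by 10: 670 − 67 = 603; dropped labels = 2 × 603 = 1206.
Actual frame index = 1207453 − 1206 = 1206247.

1206247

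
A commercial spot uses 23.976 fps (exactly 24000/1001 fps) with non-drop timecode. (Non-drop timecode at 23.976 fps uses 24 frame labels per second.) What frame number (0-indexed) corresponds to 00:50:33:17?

72809

Total seconds to the label: (0 × 3600 + 50 × 60 + 33) = 3033.
Frame index = 3033 × 24 + 17 = 72809.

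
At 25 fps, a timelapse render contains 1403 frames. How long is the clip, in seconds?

56.12 seconds

Running time = 1403 / (25) = 56.12 s.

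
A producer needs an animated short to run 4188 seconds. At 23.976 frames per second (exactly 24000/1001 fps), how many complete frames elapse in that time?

100411 frames

Frames = 4188 × 24000/1001 = 100512000/1001 ≈ 100411.5884.
Complete frames: 100411.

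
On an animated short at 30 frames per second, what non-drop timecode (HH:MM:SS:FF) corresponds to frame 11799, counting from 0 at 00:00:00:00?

11799 ÷ 30 = 393 full seconds, remainder 9 frames.
393 s = 0 h 6 min 33 s.
Timecode: 00:06:33:09.

00:06:33:09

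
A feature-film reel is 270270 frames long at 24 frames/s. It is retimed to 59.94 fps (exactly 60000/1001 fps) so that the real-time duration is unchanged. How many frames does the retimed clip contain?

Target frames = source frames × (target rate / source rate) = 270270 × (60000/1001)/(24) = 270270 × 2500/1001 = 675000.

675000 frames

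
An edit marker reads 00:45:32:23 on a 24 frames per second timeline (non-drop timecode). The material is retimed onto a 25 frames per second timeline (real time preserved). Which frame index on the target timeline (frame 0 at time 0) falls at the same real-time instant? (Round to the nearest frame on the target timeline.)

frame 68324

Source frame index: (0×3600 + 45×60 + 32) × 24 + 23 = 65591.
Real time: 65591 / (24) = 65591/24 s.
Target frame: (65591/24) × (25) = 1639775/24 ≈ 68323.958 → 68324.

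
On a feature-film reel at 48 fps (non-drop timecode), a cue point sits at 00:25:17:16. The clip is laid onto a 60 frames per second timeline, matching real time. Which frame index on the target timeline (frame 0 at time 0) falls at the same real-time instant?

Source frame index: (0×3600 + 25×60 + 17) × 48 + 16 = 72832.
Real time: 72832 / (48) = 4552/3 s.
Target frame: (4552/3) × (60) = 91040.

frame 91040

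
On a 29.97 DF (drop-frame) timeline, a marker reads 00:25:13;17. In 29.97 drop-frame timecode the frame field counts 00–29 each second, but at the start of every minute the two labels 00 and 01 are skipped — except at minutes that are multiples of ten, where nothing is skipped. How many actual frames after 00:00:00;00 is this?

As if non-drop at 30 labels/s: (0 × 3600 + 25 × 60 + 13) × 30 + 17 = 45407.
Minute boundaries passed: 25; those not divisible by 10: 25 − 2 = 23; dropped labels = 2 × 23 = 46.
Actual frame index = 45407 − 46 = 45361.

45361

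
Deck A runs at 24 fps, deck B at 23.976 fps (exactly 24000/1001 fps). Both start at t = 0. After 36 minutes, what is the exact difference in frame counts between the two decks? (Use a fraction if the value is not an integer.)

51840/1001 frames

36 min = 2160 s.
A emits 24 × 2160 = 51840 frames; B emits 24000/1001 × 2160 = 51840000/1001.
Difference = 51840/1001 frames (≈ 51.7882); B is behind A.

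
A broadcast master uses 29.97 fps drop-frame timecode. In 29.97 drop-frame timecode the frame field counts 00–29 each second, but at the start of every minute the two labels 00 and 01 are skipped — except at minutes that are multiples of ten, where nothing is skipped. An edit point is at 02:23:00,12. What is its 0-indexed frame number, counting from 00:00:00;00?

As if non-drop at 30 labels/s: (2 × 3600 + 23 × 60 + 0) × 30 + 12 = 257412.
Minute boundaries passed: 143; those not divisible by 10: 143 − 14 = 129; dropped labels = 2 × 129 = 258.
Actual frame index = 257412 − 258 = 257154.

257154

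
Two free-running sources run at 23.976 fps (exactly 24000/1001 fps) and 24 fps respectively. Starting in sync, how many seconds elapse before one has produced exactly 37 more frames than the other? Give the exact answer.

37037/24 seconds

The gap grows by |24 − 24000/1001| = 24/1001 frames per second.
Time for a 37-frame gap: 37 ÷ (24/1001) = 37037/24 s.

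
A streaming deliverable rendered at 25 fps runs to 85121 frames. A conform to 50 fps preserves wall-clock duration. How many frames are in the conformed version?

Target frames = source frames × (target rate / source rate) = 85121 × (50)/(25) = 85121 × 2 = 170242.

170242 frames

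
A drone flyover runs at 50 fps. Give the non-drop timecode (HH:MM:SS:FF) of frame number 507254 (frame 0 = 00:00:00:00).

02:49:05:04

507254 ÷ 50 = 10145 full seconds, remainder 4 frames.
10145 s = 2 h 49 min 5 s.
Timecode: 02:49:05:04.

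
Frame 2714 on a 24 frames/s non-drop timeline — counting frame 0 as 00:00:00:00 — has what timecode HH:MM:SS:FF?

00:01:53:02

2714 ÷ 24 = 113 full seconds, remainder 2 frames.
113 s = 0 h 1 min 53 s.
Timecode: 00:01:53:02.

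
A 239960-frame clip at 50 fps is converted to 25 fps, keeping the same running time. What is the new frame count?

119980 frames

Target frames = source frames × (target rate / source rate) = 239960 × (25)/(50) = 239960 × 1/2 = 119980.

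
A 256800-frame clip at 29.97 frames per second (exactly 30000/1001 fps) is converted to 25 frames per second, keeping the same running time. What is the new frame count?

Target frames = source frames × (target rate / source rate) = 256800 × (25)/(30000/1001) = 256800 × 1001/1200 = 214214.

214214 frames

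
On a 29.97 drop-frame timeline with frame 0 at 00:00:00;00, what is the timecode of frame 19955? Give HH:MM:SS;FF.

Ten DF minutes hold 17982 frames, so frame 19955 lies in block 1 (frames 17982–35963) with 1973 frames into that block.
The block's first minute is 1800 frames and the rest 1798 each; 1973 frames reaches minute 1, so 1 × 18 + 1 × 2 = 20 labels have been skipped so far.
Adding those back, label number 19955 + 20 = 19975 at 30 labels/s is 665 s + 25 f = 0 h 11 min 5 s frame 25, i.e. 00:11:05;25.

00:11:05;25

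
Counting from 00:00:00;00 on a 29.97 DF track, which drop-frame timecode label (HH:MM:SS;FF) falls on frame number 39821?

00:22:08;21

Ten DF minutes hold 17982 frames, so frame 39821 lies in block 2 (frames 35964–53945) with 3857 frames into that block.
The block's first minute is 1800 frames and the rest 1798 each; 3857 frames reaches minute 2, so 2 × 18 + 2 × 2 = 40 labels have been skipped so far.
Adding those back, label number 39821 + 40 = 39861 at 30 labels/s is 1328 s + 21 f = 0 h 22 min 8 s frame 21, i.e. 00:22:08;21.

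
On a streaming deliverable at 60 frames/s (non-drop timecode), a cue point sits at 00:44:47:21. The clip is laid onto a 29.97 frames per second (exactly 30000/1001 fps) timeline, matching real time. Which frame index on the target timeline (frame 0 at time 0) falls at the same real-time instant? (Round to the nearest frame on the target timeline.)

Source frame index: (0×3600 + 44×60 + 47) × 60 + 21 = 161241.
Real time: 161241 / (60) = 53747/20 s.
Target frame: (53747/20) × (30000/1001) = 80620500/1001 ≈ 80539.960 → 80540.

frame 80540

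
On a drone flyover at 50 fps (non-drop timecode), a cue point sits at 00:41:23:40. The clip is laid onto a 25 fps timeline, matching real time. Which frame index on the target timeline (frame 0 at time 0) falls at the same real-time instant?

Source frame index: (0×3600 + 41×60 + 23) × 50 + 40 = 124190.
Real time: 124190 / (50) = 12419/5 s.
Target frame: (12419/5) × (25) = 62095.

frame 62095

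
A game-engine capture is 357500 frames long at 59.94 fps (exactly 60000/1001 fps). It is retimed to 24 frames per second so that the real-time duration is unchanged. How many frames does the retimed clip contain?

143143 frames

Target frames = source frames × (target rate / source rate) = 357500 × (24)/(60000/1001) = 357500 × 1001/2500 = 143143.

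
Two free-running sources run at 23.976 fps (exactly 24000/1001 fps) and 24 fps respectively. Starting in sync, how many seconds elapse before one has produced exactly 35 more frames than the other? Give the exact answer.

The gap grows by |24 − 24000/1001| = 24/1001 frames per second.
Time for a 35-frame gap: 35 ÷ (24/1001) = 35035/24 s.

35035/24 seconds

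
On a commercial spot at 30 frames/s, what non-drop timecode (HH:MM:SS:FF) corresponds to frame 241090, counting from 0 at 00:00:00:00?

02:13:56:10

241090 ÷ 30 = 8036 full seconds, remainder 10 frames.
8036 s = 2 h 13 min 56 s.
Timecode: 02:13:56:10.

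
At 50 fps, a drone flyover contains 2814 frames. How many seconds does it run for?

Running time = 2814 / (50) = 56.28 s.

56.28 seconds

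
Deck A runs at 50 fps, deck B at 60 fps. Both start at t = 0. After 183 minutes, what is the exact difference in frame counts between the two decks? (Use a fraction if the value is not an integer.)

183 min = 10980 s.
A emits 50 × 10980 = 549000 frames; B emits 60 × 10980 = 658800.
Difference = 109800 frames; B is ahead of A.

109800 frames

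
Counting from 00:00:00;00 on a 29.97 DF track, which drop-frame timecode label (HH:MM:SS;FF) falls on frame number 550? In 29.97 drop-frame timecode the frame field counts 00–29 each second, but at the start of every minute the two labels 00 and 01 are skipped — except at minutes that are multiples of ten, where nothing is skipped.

Each 10-minute DF block holds 10 × 60 × 30 − 9 × 2 = 17982 frames. 550 ÷ 17982 → 0 full blocks, remainder 550.
Within the partial block the first minute is 1800 frames and each further minute 1798, so 0 further minute boundaries passed. Total skipped labels = 18 × 0 + 2 × 0 = 0.
Non-drop label index = 550 + 0 = 550; at 30 labels/s that is 00:00:18:10, i.e. DF 00:00:18;10.

00:00:18;10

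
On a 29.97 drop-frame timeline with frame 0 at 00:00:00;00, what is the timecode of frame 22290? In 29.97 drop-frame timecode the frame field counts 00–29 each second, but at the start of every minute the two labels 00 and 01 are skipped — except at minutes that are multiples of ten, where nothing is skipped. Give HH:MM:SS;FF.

Each 10-minute DF block holds 10 × 60 × 30 − 9 × 2 = 17982 frames. 22290 ÷ 17982 → 1 full block, remainder 4308.
Within the partial block the first minute is 1800 frames and each further minute 1798, so 2 further minute boundaries passed. Total skipped labels = 18 × 1 + 2 × 2 = 22.
Non-drop label index = 22290 + 22 = 22312; at 30 labels/s that is 00:12:23:22, i.e. DF 00:12:23;22.

00:12:23;22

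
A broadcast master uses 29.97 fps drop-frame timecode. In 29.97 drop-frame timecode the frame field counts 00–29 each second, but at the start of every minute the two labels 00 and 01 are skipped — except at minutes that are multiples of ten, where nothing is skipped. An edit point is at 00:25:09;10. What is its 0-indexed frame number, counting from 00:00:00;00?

As if non-drop at 30 labels/s: (0 × 3600 + 25 × 60 + 9) × 30 + 10 = 45280.
Minute boundaries passed: 25; those not divisible by 10: 25 − 2 = 23; dropped labels = 2 × 23 = 46.
Actual frame index = 45280 − 46 = 45234.

45234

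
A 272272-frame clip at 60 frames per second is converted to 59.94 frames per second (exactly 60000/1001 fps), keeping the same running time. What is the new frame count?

Target frames = source frames × (target rate / source rate) = 272272 × (60000/1001)/(60) = 272272 × 1000/1001 = 272000.

272000 frames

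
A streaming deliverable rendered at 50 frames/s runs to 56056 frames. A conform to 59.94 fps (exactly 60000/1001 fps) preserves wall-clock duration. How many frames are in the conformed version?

67200 frames

Target frames = source frames × (target rate / source rate) = 56056 × (60000/1001)/(50) = 56056 × 1200/1001 = 67200.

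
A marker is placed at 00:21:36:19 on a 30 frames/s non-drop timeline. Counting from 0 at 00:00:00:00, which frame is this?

Total seconds to the label: (0 × 3600 + 21 × 60 + 36) = 1296.
Frame index = 1296 × 30 + 19 = 38899.

38899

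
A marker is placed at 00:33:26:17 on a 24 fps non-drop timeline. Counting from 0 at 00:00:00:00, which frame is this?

Total seconds to the label: (0 × 3600 + 33 × 60 + 26) = 2006.
Frame index = 2006 × 24 + 17 = 48161.

48161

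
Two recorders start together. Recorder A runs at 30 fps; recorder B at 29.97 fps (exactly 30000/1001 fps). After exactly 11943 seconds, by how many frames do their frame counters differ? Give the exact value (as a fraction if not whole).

358290/1001 frames

A emits 30 × 11943 = 358290 frames; B emits 30000/1001 × 11943 = 358290000/1001.
Difference = 358290/1001 frames (≈ 357.9321); B is behind A.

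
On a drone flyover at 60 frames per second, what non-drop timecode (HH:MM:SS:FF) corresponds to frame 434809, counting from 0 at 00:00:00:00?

434809 ÷ 60 = 7246 full seconds, remainder 49 frames.
7246 s = 2 h 0 min 46 s.
Timecode: 02:00:46:49.

02:00:46:49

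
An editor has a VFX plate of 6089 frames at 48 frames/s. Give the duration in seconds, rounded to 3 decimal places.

Running time = 6089 × 1/48 = 6089/48 s ≈ 126.854 s.

126.854 seconds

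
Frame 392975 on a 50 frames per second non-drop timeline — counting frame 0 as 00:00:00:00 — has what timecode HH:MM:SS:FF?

392975 ÷ 50 = 7859 full seconds, remainder 25 frames.
7859 s = 2 h 10 min 59 s.
Timecode: 02:10:59:25.

02:10:59:25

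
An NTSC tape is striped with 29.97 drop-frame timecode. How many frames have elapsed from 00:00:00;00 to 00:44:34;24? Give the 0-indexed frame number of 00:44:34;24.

80164

As if non-drop at 30 labels/s: (0 × 3600 + 44 × 60 + 34) × 30 + 24 = 80244.
Minute boundaries passed: 44; those not divisible by 10: 44 − 4 = 40; dropped labels = 2 × 40 = 80.
Actual frame index = 80244 − 80 = 80164.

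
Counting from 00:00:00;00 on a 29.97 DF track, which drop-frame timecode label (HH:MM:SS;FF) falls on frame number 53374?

00:29:40;28

Ten DF minutes hold 17982 frames, so frame 53374 lies in block 2 (frames 35964–53945) with 17410 frames into that block.
The block's first minute is 1800 frames and the rest 1798 each; 17410 frames reaches minute 9, so 2 × 18 + 9 × 2 = 54 labels have been skipped so far.
Adding those back, label number 53374 + 54 = 53428 at 30 labels/s is 1780 s + 28 f = 0 h 29 min 40 s frame 28, i.e. 00:29:40;28.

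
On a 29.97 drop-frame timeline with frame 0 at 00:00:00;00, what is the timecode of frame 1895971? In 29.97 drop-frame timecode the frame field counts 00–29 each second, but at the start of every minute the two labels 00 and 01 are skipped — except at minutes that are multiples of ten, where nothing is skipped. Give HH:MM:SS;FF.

Ten DF minutes hold 17982 frames, so frame 1895971 lies in block 105 (frames 1888110–1906091) with 7861 frames into that block.
The block's first minute is 1800 frames and the rest 1798 each; 7861 frames reaches minute 4, so 105 × 18 + 4 × 2 = 1898 labels have been skipped so far.
Adding those back, label number 1895971 + 1898 = 1897869 at 30 labels/s is 63262 s + 9 f = 17 h 34 min 22 s frame 9, i.e. 17:34:22;09.

17:34:22;09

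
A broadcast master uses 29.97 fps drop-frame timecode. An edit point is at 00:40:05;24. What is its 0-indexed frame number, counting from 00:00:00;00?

72102

Complete 10-minute blocks: 4, each 17982 frames → 71928.
Remaining 0 whole minutes in the current block: 0 frames.
Within the current minute: 5 × 30 + 24 = 174. Total = 71928 + 0 + 174 = 72102.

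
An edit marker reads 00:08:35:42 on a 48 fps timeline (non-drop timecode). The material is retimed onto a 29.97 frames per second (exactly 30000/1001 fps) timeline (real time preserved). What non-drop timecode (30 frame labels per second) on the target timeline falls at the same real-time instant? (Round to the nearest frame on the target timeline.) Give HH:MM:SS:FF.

00:08:35:11

Source frame index: (0×3600 + 8×60 + 35) × 48 + 42 = 24762.
Real time: 24762 / (48) = 4127/8 s.
Target frame: (4127/8) × (30000/1001) = 15476250/1001 ≈ 15460.789 → 15461.
At 30 labels/s: frame 15461 → 00:08:35:11.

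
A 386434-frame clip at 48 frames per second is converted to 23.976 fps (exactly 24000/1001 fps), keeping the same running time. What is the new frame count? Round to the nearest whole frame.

Frames at target rate = 386434 × (24000/1001) / (48) = 193217000/1001 ≈ 193023.976.
Nearest whole frame: 193024.

193024 frames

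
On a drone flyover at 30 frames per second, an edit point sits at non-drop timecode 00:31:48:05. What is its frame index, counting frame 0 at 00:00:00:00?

57245

Total seconds to the label: (0 × 3600 + 31 × 60 + 48) = 1908.
Frame index = 1908 × 30 + 5 = 57245.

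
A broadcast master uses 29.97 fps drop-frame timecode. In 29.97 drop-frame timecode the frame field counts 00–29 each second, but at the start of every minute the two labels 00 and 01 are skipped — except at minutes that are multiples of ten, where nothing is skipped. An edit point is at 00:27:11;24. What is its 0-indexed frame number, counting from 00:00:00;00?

As if non-drop at 30 labels/s: (0 × 3600 + 27 × 60 + 11) × 30 + 24 = 48954.
Minute boundaries passed: 27; those not divisible by 10: 27 − 2 = 25; dropped labels = 2 × 25 = 50.
Actual frame index = 48954 − 50 = 48904.

48904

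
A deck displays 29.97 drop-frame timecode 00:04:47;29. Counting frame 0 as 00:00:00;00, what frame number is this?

8631

As if non-drop at 30 labels/s: (0 × 3600 + 4 × 60 + 47) × 30 + 29 = 8639.
Minute boundaries passed: 4; those not divisible by 10: 4 − 0 = 4; dropped labels = 2 × 4 = 8.
Actual frame index = 8639 − 8 = 8631.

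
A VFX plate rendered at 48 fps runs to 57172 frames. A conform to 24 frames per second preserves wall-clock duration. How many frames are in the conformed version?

28586 frames

Frames at target rate = 57172 × (24) / (48) = 28586.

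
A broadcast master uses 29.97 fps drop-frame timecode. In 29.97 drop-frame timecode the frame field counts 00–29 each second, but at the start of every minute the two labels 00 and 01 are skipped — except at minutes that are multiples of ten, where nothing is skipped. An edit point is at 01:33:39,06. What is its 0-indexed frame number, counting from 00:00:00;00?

168408

Complete 10-minute blocks: 9, each 17982 frames → 161838.
Remaining 3 whole minutes in the current block: 1800 + 2 × 1798 = 5396 frames.
Within the current minute: 39 × 30 + 6 − 2 = 1174 (labels ;00/;01 skipped at this minute). Total = 161838 + 5396 + 1174 = 168408.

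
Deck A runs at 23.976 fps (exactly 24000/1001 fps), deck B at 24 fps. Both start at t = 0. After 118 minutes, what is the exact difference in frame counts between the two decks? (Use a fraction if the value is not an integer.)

169920/1001 frames

118 min = 7080 s.
A emits 24000/1001 × 7080 = 169920000/1001 frames; B emits 24 × 7080 = 169920.
Difference = 169920/1001 frames (≈ 169.7502); B is ahead of A.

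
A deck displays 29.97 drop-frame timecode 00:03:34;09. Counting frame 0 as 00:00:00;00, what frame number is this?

As if non-drop at 30 labels/s: (0 × 3600 + 3 × 60 + 34) × 30 + 9 = 6429.
Minute boundaries passed: 3; those not divisible by 10: 3 − 0 = 3; dropped labels = 2 × 3 = 6.
Actual frame index = 6429 − 6 = 6423.

6423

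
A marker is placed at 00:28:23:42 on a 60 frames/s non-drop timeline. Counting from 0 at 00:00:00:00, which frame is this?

frame 102222

Total seconds to the label: (0 × 3600 + 28 × 60 + 23) = 1703.
Frame index = 1703 × 60 + 42 = 102222.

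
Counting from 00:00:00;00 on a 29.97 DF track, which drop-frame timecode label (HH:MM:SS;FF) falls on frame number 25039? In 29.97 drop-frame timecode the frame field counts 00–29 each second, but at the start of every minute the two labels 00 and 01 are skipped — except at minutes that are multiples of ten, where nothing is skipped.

Each 10-minute DF block holds 10 × 60 × 30 − 9 × 2 = 17982 frames. 25039 ÷ 17982 → 1 full block, remainder 7057.
Within the partial block the first minute is 1800 frames and each further minute 1798, so 3 further minute boundaries passed. Total skipped labels = 18 × 1 + 2 × 3 = 24.
Non-drop label index = 25039 + 24 = 25063; at 30 labels/s that is 00:13:55:13, i.e. DF 00:13:55;13.

00:13:55;13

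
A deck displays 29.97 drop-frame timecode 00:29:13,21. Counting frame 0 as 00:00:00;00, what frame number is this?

As if non-drop at 30 labels/s: (0 × 3600 + 29 × 60 + 13) × 30 + 21 = 52611.
Minute boundaries passed: 29; those not divisible by 10: 29 − 2 = 27; dropped labels = 2 × 27 = 54.
Actual frame index = 52611 − 54 = 52557.

52557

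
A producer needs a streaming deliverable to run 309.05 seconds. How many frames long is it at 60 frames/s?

18543 frames

Frames = 309.05 × 60 = 18543.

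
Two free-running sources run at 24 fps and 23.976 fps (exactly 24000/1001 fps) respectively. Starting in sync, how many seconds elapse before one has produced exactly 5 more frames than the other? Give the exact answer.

5005/24 seconds

The gap grows by |24000/1001 − 24| = 24/1001 frames per second.
Time for a 5-frame gap: 5 ÷ (24/1001) = 5005/24 s.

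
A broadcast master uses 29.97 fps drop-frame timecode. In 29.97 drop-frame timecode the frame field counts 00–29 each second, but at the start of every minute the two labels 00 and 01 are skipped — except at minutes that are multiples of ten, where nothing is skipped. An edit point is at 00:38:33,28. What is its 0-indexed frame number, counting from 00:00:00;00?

Complete 10-minute blocks: 3, each 17982 frames → 53946.
Remaining 8 whole minutes in the current block: 1800 + 7 × 1798 = 14386 frames.
Within the current minute: 33 × 30 + 28 − 2 = 1016 (labels ;00/;01 skipped at this minute). Total = 53946 + 14386 + 1016 = 69348.

69348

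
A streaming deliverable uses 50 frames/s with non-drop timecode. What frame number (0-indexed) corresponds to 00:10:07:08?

Total seconds to the label: (0 × 3600 + 10 × 60 + 7) = 607.
Frame index = 607 × 50 + 8 = 30358.

30358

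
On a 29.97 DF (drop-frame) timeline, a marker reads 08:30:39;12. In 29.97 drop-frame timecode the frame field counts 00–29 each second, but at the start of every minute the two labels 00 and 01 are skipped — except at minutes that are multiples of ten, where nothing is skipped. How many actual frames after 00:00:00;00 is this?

As if non-drop at 30 labels/s: (8 × 3600 + 30 × 60 + 39) × 30 + 12 = 919182.
Minute boundaries passed: 510; those not divisible by 10: 510 − 51 = 459; dropped labels = 2 × 459 = 918.
Actual frame index = 919182 − 918 = 918264.

918264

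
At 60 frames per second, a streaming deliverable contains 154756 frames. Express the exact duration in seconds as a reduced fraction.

Running time = 154756 ÷ (60) = 154756 × 1/60 = 38689/15 s.

38689/15 seconds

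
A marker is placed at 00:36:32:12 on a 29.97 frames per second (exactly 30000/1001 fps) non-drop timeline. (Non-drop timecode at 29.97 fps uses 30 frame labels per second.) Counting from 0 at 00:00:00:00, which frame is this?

65772

Total seconds to the label: (0 × 3600 + 36 × 60 + 32) = 2192.
Frame index = 2192 × 30 + 12 = 65772.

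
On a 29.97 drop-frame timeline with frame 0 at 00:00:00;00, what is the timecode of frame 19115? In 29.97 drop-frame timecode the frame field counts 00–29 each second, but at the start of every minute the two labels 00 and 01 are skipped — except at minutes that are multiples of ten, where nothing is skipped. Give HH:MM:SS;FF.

Ten DF minutes hold 17982 frames, so frame 19115 lies in block 1 (frames 17982–35963) with 1133 frames into that block.
The block's first minute is 1800 frames and the rest 1798 each; 1133 frames reaches minute 0, so 1 × 18 + 0 × 2 = 18 labels have been skipped so far.
Adding those back, label number 19115 + 18 = 19133 at 30 labels/s is 637 s + 23 f = 0 h 10 min 37 s frame 23, i.e. 00:10:37;23.

00:10:37;23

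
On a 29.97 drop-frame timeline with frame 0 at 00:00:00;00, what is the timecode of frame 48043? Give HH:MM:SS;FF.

00:26:43;01

Ten DF minutes hold 17982 frames, so frame 48043 lies in block 2 (frames 35964–53945) with 12079 frames into that block.
The block's first minute is 1800 frames and the rest 1798 each; 12079 frames reaches minute 6, so 2 × 18 + 6 × 2 = 48 labels have been skipped so far.
Adding those back, label number 48043 + 48 = 48091 at 30 labels/s is 1603 s + 1 f = 0 h 26 min 43 s frame 1, i.e. 00:26:43;01.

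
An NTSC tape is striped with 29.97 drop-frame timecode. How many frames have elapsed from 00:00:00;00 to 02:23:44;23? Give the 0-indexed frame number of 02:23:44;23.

Complete 10-minute blocks: 14, each 17982 frames → 251748.
Remaining 3 whole minutes in the current block: 1800 + 2 × 1798 = 5396 frames.
Within the current minute: 44 × 30 + 23 − 2 = 1341 (labels ;00/;01 skipped at this minute). Total = 251748 + 5396 + 1341 = 258485.

258485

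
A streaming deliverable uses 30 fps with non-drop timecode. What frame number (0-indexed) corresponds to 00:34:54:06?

62826

Total seconds to the label: (0 × 3600 + 34 × 60 + 54) = 2094.
Frame index = 2094 × 30 + 6 = 62826.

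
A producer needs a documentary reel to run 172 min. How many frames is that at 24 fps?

172 min = 10320 s.
Frames = 10320 × 24 = 247680.

247680 frames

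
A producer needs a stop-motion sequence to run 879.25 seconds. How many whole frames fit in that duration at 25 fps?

21981 frames

Frames = 879.25 × 25 = 87925/4 ≈ 21981.2500.
Complete frames: 21981.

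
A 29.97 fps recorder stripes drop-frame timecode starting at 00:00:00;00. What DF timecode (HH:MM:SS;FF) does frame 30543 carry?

Ten DF minutes hold 17982 frames, so frame 30543 lies in block 1 (frames 17982–35963) with 12561 frames into that block.
The block's first minute is 1800 frames and the rest 1798 each; 12561 frames reaches minute 6, so 1 × 18 + 6 × 2 = 30 labels have been skipped so far.
Adding those back, label number 30543 + 30 = 30573 at 30 labels/s is 1019 s + 3 f = 0 h 16 min 59 s frame 3, i.e. 00:16:59;03.

00:16:59;03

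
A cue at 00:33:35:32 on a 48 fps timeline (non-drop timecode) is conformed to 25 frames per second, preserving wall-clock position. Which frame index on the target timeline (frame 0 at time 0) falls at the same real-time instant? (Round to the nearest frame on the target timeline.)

Source frame index: (0×3600 + 33×60 + 35) × 48 + 32 = 96752.
Real time: 96752 / (48) = 6047/3 s.
Target frame: (6047/3) × (25) = 151175/3 ≈ 50391.667 → 50392.

frame 50392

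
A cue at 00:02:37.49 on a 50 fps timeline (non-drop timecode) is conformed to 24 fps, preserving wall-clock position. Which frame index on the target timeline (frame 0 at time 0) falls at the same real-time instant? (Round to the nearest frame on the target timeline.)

Source frame index: (0×3600 + 2×60 + 37) × 50 + 49 = 7899.
Real time: 7899 / (50) = 7899/50 s.
Target frame: (7899/50) × (24) = 94788/25 ≈ 3791.520 → 3792.

frame 3792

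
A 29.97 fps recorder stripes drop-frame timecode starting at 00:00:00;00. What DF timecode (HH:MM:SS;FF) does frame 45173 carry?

Ten DF minutes hold 17982 frames, so frame 45173 lies in block 2 (frames 35964–53945) with 9209 frames into that block.
The block's first minute is 1800 frames and the rest 1798 each; 9209 frames reaches minute 5, so 2 × 18 + 5 × 2 = 46 labels have been skipped so far.
Adding those back, label number 45173 + 46 = 45219 at 30 labels/s is 1507 s + 9 f = 0 h 25 min 7 s frame 9, i.e. 00:25:07;09.

00:25:07;09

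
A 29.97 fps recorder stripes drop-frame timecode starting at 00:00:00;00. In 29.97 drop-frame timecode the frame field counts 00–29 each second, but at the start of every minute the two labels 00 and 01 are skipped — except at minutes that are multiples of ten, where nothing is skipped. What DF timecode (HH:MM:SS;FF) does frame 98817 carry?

00:54:57;05

Each 10-minute DF block holds 10 × 60 × 30 − 9 × 2 = 17982 frames. 98817 ÷ 17982 → 5 full blocks, remainder 8907.
Within the partial block the first minute is 1800 frames and each further minute 1798, so 4 further minute boundaries passed. Total skipped labels = 18 × 5 + 2 × 4 = 98.
Non-drop label index = 98817 + 98 = 98915; at 30 labels/s that is 00:54:57:05, i.e. DF 00:54:57;05.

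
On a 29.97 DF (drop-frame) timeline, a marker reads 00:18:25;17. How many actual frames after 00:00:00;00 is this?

33133

As if non-drop at 30 labels/s: (0 × 3600 + 18 × 60 + 25) × 30 + 17 = 33167.
Minute boundaries passed: 18; those not divisible by 10: 18 − 1 = 17; dropped labels = 2 × 17 = 34.
Actual frame index = 33167 − 34 = 33133.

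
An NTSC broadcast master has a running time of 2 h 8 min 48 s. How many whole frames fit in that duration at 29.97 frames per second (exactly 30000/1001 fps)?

2 h 8 min 48 s = 7728 s.
Frames = 7728 × 30000/1001 = 33120000/143 ≈ 231608.3916.
Complete frames: 231608.

231608 frames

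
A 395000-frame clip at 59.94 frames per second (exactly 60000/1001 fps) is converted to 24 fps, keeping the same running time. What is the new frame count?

158158 frames

Target frames = source frames × (target rate / source rate) = 395000 × (24)/(60000/1001) = 395000 × 1001/2500 = 158158.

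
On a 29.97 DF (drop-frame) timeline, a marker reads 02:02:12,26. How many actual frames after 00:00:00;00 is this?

Complete 10-minute blocks: 12, each 17982 frames → 215784.
Remaining 2 whole minutes in the current block: 1800 + 1 × 1798 = 3598 frames.
Within the current minute: 12 × 30 + 26 − 2 = 384 (labels ;00/;01 skipped at this minute). Total = 215784 + 3598 + 384 = 219766.

219766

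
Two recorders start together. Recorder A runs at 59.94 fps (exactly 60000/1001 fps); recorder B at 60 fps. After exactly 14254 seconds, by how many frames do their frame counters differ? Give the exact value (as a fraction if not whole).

A emits 60000/1001 × 14254 = 855240000/1001 frames; B emits 60 × 14254 = 855240.
Difference = 855240/1001 frames (≈ 854.3856); B is ahead of A.

855240/1001 frames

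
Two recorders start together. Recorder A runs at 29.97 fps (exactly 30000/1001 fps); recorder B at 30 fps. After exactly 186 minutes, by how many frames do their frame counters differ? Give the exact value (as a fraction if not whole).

334800/1001 frames

186 min = 11160 s.
A emits 30000/1001 × 11160 = 334800000/1001 frames; B emits 30 × 11160 = 334800.
Difference = 334800/1001 frames (≈ 334.4655); B is ahead of A.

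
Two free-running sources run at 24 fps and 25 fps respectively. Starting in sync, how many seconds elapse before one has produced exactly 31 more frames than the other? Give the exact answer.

The gap grows by |25 − 24| = 1 frame per second.
Time for a 31-frame gap: 31 ÷ (1) = 31 s.

31 seconds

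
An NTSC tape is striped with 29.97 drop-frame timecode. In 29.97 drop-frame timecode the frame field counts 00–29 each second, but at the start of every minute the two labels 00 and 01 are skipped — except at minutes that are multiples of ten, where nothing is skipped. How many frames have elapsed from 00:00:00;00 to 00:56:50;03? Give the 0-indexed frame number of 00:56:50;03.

Complete 10-minute blocks: 5, each 17982 frames → 89910.
Remaining 6 whole minutes in the current block: 1800 + 5 × 1798 = 10790 frames.
Within the current minute: 50 × 30 + 3 − 2 = 1501 (labels ;00/;01 skipped at this minute). Total = 89910 + 10790 + 1501 = 102201.

102201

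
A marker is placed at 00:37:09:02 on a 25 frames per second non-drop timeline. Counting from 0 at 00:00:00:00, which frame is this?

Total seconds to the label: (0 × 3600 + 37 × 60 + 9) = 2229.
Frame index = 2229 × 25 + 2 = 55727.

frame 55727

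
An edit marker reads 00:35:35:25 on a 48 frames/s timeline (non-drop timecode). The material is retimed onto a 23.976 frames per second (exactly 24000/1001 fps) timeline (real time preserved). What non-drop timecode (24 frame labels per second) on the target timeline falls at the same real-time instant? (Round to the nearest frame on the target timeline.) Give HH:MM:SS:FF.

00:35:33:09

Source frame index: (0×3600 + 35×60 + 35) × 48 + 25 = 102505.
Real time: 102505 / (48) = 102505/48 s.
Target frame: (102505/48) × (24000/1001) = 3942500/77 ≈ 51201.299 → 51201.
At 24 labels/s: frame 51201 → 00:35:33:09.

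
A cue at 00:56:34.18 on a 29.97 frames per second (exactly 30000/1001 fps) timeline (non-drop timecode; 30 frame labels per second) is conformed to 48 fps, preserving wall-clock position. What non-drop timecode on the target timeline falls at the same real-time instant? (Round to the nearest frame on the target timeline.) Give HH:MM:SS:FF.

00:56:38:00

Source frame index: (0×3600 + 56×60 + 34) × 30 + 18 = 101838.
Real time: 101838 / (30000/1001) = 16989973/5000 s.
Target frame: (16989973/5000) × (48) = 101939838/625 ≈ 163103.741 → 163104.
At 48 labels/s: frame 163104 → 00:56:38:00.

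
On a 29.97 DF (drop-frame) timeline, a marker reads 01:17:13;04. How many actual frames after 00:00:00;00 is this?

138854

Complete 10-minute blocks: 7, each 17982 frames → 125874.
Remaining 7 whole minutes in the current block: 1800 + 6 × 1798 = 12588 frames.
Within the current minute: 13 × 30 + 4 − 2 = 392 (labels ;00/;01 skipped at this minute). Total = 125874 + 12588 + 392 = 138854.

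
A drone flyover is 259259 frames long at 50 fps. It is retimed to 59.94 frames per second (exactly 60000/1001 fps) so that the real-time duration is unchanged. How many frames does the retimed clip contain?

Target frames = source frames × (target rate / source rate) = 259259 × (60000/1001)/(50) = 259259 × 1200/1001 = 310800.

310800 frames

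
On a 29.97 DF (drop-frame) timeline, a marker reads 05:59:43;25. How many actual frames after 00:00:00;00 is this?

Complete 10-minute blocks: 35, each 17982 frames → 629370.
Remaining 9 whole minutes in the current block: 1800 + 8 × 1798 = 16184 frames.
Within the current minute: 43 × 30 + 25 − 2 = 1313 (labels ;00/;01 skipped at this minute). Total = 629370 + 16184 + 1313 = 646867.

646867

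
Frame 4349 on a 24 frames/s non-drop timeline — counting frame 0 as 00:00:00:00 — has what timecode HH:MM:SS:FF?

4349 ÷ 24 = 181 full seconds, remainder 5 frames.
181 s = 0 h 3 min 1 s.
Timecode: 00:03:01:05.

00:03:01:05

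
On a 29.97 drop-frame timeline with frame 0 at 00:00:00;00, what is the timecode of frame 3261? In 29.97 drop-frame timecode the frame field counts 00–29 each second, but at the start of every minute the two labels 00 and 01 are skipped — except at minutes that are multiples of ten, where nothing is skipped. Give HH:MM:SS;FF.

00:01:48;23

Each 10-minute DF block holds 10 × 60 × 30 − 9 × 2 = 17982 frames. 3261 ÷ 17982 → 0 full blocks, remainder 3261.
Within the partial block the first minute is 1800 frames and each further minute 1798, so 1 further minute boundary passed. Total skipped labels = 18 × 0 + 2 × 1 = 2.
Non-drop label index = 3261 + 2 = 3263; at 30 labels/s that is 00:01:48:23, i.e. DF 00:01:48;23.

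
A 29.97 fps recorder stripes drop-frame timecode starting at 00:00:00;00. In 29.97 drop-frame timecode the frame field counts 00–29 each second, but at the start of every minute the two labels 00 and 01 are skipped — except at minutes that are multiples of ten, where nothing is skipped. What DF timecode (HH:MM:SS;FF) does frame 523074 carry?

04:50:53;06

Ten DF minutes hold 17982 frames, so frame 523074 lies in block 29 (frames 521478–539459) with 1596 frames into that block.
The block's first minute is 1800 frames and the rest 1798 each; 1596 frames reaches minute 0, so 29 × 18 + 0 × 2 = 522 labels have been skipped so far.
Adding those back, label number 523074 + 522 = 523596 at 30 labels/s is 17453 s + 6 f = 4 h 50 min 53 s frame 6, i.e. 04:50:53;06.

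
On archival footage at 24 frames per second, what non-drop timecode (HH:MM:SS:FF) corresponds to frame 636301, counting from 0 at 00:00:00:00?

07:21:52:13

636301 ÷ 24 = 26512 full seconds, remainder 13 frames.
26512 s = 7 h 21 min 52 s.
Timecode: 07:21:52:13.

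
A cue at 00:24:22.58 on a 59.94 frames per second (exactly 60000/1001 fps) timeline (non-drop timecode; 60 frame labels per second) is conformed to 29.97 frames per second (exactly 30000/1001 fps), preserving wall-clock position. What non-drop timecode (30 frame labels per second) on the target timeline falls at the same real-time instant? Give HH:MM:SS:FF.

Source frame index: (0×3600 + 24×60 + 22) × 60 + 58 = 87778.
Real time: 87778 / (60000/1001) = 43932889/30000 s.
Target frame: (43932889/30000) × (30000/1001) = 43889.
At 30 labels/s: frame 43889 → 00:24:22:29.

00:24:22:29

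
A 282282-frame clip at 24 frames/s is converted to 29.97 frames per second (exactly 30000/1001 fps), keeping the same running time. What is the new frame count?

352500 frames

Target frames = source frames × (target rate / source rate) = 282282 × (30000/1001)/(24) = 282282 × 1250/1001 = 352500.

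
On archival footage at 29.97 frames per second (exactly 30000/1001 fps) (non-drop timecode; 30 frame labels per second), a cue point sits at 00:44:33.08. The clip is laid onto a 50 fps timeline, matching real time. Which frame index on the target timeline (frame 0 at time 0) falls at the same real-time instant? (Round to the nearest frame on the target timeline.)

frame 133797

Source frame index: (0×3600 + 44×60 + 33) × 30 + 8 = 80198.
Real time: 80198 / (30000/1001) = 40139099/15000 s.
Target frame: (40139099/15000) × (50) = 40139099/300 ≈ 133796.997 → 133797.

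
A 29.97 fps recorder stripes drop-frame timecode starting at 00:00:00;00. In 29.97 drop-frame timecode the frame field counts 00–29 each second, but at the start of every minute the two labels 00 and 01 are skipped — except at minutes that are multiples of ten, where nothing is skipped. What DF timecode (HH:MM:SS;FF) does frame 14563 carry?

Each 10-minute DF block holds 10 × 60 × 30 − 9 × 2 = 17982 frames. 14563 ÷ 17982 → 0 full blocks, remainder 14563.
Within the partial block the first minute is 1800 frames and each further minute 1798, so 8 further minute boundaries passed. Total skipped labels = 18 × 0 + 2 × 8 = 16.
Non-drop label index = 14563 + 16 = 14579; at 30 labels/s that is 00:08:05:29, i.e. DF 00:08:05;29.

00:08:05;29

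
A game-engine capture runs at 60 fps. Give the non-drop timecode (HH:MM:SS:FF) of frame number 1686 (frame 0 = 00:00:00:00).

1686 ÷ 60 = 28 full seconds, remainder 6 frames.
28 s = 0 h 0 min 28 s.
Timecode: 00:00:28:06.

00:00:28:06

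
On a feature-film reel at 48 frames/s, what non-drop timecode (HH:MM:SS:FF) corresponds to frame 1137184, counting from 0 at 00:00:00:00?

06:34:51:16

1137184 ÷ 48 = 23691 full seconds, remainder 16 frames.
23691 s = 6 h 34 min 51 s.
Timecode: 06:34:51:16.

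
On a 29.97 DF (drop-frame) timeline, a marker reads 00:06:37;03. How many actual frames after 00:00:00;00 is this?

11901

Complete 10-minute blocks: 0, each 17982 frames → 0.
Remaining 6 whole minutes in the current block: 1800 + 5 × 1798 = 10790 frames.
Within the current minute: 37 × 30 + 3 − 2 = 1111 (labels ;00/;01 skipped at this minute). Total = 0 + 10790 + 1111 = 11901.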